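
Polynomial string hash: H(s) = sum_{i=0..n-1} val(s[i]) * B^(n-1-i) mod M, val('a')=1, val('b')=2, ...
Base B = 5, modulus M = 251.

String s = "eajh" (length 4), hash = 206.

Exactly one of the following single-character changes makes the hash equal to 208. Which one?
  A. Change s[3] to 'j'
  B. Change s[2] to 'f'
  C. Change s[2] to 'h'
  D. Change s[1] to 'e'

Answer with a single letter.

Answer: A

Derivation:
Option A: s[3]='h'->'j', delta=(10-8)*5^0 mod 251 = 2, hash=206+2 mod 251 = 208 <-- target
Option B: s[2]='j'->'f', delta=(6-10)*5^1 mod 251 = 231, hash=206+231 mod 251 = 186
Option C: s[2]='j'->'h', delta=(8-10)*5^1 mod 251 = 241, hash=206+241 mod 251 = 196
Option D: s[1]='a'->'e', delta=(5-1)*5^2 mod 251 = 100, hash=206+100 mod 251 = 55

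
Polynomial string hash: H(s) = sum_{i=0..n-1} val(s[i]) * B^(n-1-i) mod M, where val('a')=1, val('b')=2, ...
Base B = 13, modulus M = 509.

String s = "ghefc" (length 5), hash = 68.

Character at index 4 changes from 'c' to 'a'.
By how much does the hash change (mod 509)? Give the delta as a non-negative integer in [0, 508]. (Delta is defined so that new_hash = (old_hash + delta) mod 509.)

Delta formula: (val(new) - val(old)) * B^(n-1-k) mod M
  val('a') - val('c') = 1 - 3 = -2
  B^(n-1-k) = 13^0 mod 509 = 1
  Delta = -2 * 1 mod 509 = 507

Answer: 507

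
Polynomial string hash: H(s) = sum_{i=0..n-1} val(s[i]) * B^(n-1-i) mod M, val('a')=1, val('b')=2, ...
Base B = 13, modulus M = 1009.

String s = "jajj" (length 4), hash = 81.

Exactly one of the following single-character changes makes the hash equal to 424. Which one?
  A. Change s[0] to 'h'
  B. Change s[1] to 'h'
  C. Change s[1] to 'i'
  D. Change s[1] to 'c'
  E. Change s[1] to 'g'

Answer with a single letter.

Option A: s[0]='j'->'h', delta=(8-10)*13^3 mod 1009 = 651, hash=81+651 mod 1009 = 732
Option B: s[1]='a'->'h', delta=(8-1)*13^2 mod 1009 = 174, hash=81+174 mod 1009 = 255
Option C: s[1]='a'->'i', delta=(9-1)*13^2 mod 1009 = 343, hash=81+343 mod 1009 = 424 <-- target
Option D: s[1]='a'->'c', delta=(3-1)*13^2 mod 1009 = 338, hash=81+338 mod 1009 = 419
Option E: s[1]='a'->'g', delta=(7-1)*13^2 mod 1009 = 5, hash=81+5 mod 1009 = 86

Answer: C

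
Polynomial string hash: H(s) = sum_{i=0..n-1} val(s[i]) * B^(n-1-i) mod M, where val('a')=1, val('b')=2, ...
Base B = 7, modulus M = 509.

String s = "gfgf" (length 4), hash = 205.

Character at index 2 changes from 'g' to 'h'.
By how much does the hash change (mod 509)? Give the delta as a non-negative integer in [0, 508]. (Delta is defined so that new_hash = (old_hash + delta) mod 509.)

Delta formula: (val(new) - val(old)) * B^(n-1-k) mod M
  val('h') - val('g') = 8 - 7 = 1
  B^(n-1-k) = 7^1 mod 509 = 7
  Delta = 1 * 7 mod 509 = 7

Answer: 7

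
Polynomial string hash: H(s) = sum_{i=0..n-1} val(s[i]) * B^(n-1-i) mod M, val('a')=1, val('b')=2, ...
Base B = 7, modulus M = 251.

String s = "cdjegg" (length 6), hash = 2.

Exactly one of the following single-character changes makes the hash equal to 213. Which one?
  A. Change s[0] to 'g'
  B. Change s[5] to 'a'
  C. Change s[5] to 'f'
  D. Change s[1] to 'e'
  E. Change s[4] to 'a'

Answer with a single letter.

Answer: A

Derivation:
Option A: s[0]='c'->'g', delta=(7-3)*7^5 mod 251 = 211, hash=2+211 mod 251 = 213 <-- target
Option B: s[5]='g'->'a', delta=(1-7)*7^0 mod 251 = 245, hash=2+245 mod 251 = 247
Option C: s[5]='g'->'f', delta=(6-7)*7^0 mod 251 = 250, hash=2+250 mod 251 = 1
Option D: s[1]='d'->'e', delta=(5-4)*7^4 mod 251 = 142, hash=2+142 mod 251 = 144
Option E: s[4]='g'->'a', delta=(1-7)*7^1 mod 251 = 209, hash=2+209 mod 251 = 211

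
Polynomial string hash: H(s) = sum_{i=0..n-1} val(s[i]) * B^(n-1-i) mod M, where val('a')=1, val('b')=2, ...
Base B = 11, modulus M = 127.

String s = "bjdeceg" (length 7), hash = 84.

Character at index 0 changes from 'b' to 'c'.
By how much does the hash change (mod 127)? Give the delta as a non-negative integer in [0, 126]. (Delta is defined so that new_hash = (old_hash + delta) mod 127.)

Delta formula: (val(new) - val(old)) * B^(n-1-k) mod M
  val('c') - val('b') = 3 - 2 = 1
  B^(n-1-k) = 11^6 mod 127 = 38
  Delta = 1 * 38 mod 127 = 38

Answer: 38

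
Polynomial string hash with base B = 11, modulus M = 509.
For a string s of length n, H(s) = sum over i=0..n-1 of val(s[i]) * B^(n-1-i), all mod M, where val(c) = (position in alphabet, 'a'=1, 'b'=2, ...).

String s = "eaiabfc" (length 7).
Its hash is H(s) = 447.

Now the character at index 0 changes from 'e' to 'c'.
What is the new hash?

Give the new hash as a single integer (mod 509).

Answer: 474

Derivation:
val('e') = 5, val('c') = 3
Position k = 0, exponent = n-1-k = 6
B^6 mod M = 11^6 mod 509 = 241
Delta = (3 - 5) * 241 mod 509 = 27
New hash = (447 + 27) mod 509 = 474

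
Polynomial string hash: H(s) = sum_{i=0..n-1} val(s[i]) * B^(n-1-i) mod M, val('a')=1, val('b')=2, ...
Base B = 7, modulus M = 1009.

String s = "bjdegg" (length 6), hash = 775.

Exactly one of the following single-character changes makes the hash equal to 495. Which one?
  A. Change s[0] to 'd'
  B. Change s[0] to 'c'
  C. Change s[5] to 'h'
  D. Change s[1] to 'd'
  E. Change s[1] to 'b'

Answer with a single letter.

Option A: s[0]='b'->'d', delta=(4-2)*7^5 mod 1009 = 317, hash=775+317 mod 1009 = 83
Option B: s[0]='b'->'c', delta=(3-2)*7^5 mod 1009 = 663, hash=775+663 mod 1009 = 429
Option C: s[5]='g'->'h', delta=(8-7)*7^0 mod 1009 = 1, hash=775+1 mod 1009 = 776
Option D: s[1]='j'->'d', delta=(4-10)*7^4 mod 1009 = 729, hash=775+729 mod 1009 = 495 <-- target
Option E: s[1]='j'->'b', delta=(2-10)*7^4 mod 1009 = 972, hash=775+972 mod 1009 = 738

Answer: D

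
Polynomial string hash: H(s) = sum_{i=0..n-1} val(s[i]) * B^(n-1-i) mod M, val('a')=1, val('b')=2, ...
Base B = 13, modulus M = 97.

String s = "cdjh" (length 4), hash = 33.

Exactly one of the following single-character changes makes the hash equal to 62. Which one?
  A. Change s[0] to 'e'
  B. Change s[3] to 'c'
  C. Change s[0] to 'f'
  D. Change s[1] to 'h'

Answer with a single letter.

Option A: s[0]='c'->'e', delta=(5-3)*13^3 mod 97 = 29, hash=33+29 mod 97 = 62 <-- target
Option B: s[3]='h'->'c', delta=(3-8)*13^0 mod 97 = 92, hash=33+92 mod 97 = 28
Option C: s[0]='c'->'f', delta=(6-3)*13^3 mod 97 = 92, hash=33+92 mod 97 = 28
Option D: s[1]='d'->'h', delta=(8-4)*13^2 mod 97 = 94, hash=33+94 mod 97 = 30

Answer: A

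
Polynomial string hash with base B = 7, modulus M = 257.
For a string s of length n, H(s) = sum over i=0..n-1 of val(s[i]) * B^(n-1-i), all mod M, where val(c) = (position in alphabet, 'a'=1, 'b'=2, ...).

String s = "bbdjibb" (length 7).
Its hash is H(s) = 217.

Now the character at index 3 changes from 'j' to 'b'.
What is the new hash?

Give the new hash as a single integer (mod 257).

Answer: 43

Derivation:
val('j') = 10, val('b') = 2
Position k = 3, exponent = n-1-k = 3
B^3 mod M = 7^3 mod 257 = 86
Delta = (2 - 10) * 86 mod 257 = 83
New hash = (217 + 83) mod 257 = 43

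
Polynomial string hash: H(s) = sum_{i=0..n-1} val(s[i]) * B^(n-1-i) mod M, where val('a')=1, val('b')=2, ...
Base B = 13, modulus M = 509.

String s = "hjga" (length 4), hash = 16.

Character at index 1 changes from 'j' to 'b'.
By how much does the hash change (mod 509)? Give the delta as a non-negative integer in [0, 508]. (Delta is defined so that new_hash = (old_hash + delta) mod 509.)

Answer: 175

Derivation:
Delta formula: (val(new) - val(old)) * B^(n-1-k) mod M
  val('b') - val('j') = 2 - 10 = -8
  B^(n-1-k) = 13^2 mod 509 = 169
  Delta = -8 * 169 mod 509 = 175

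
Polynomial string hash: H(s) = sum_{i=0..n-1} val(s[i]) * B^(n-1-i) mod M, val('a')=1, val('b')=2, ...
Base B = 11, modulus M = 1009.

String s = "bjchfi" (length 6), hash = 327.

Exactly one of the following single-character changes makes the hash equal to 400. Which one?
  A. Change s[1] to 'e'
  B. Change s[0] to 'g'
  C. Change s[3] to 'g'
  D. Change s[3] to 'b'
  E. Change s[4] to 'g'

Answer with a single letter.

Option A: s[1]='j'->'e', delta=(5-10)*11^4 mod 1009 = 452, hash=327+452 mod 1009 = 779
Option B: s[0]='b'->'g', delta=(7-2)*11^5 mod 1009 = 73, hash=327+73 mod 1009 = 400 <-- target
Option C: s[3]='h'->'g', delta=(7-8)*11^2 mod 1009 = 888, hash=327+888 mod 1009 = 206
Option D: s[3]='h'->'b', delta=(2-8)*11^2 mod 1009 = 283, hash=327+283 mod 1009 = 610
Option E: s[4]='f'->'g', delta=(7-6)*11^1 mod 1009 = 11, hash=327+11 mod 1009 = 338

Answer: B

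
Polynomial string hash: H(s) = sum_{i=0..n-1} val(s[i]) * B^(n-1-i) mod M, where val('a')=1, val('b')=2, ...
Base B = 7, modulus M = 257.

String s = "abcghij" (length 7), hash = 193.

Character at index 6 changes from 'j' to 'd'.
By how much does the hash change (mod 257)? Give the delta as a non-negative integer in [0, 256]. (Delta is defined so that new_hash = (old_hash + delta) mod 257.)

Answer: 251

Derivation:
Delta formula: (val(new) - val(old)) * B^(n-1-k) mod M
  val('d') - val('j') = 4 - 10 = -6
  B^(n-1-k) = 7^0 mod 257 = 1
  Delta = -6 * 1 mod 257 = 251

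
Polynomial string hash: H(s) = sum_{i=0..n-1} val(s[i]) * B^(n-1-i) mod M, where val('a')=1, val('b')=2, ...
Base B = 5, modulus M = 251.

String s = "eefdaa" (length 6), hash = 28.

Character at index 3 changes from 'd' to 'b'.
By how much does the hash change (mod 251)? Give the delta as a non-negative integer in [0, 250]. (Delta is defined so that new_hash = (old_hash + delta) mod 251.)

Delta formula: (val(new) - val(old)) * B^(n-1-k) mod M
  val('b') - val('d') = 2 - 4 = -2
  B^(n-1-k) = 5^2 mod 251 = 25
  Delta = -2 * 25 mod 251 = 201

Answer: 201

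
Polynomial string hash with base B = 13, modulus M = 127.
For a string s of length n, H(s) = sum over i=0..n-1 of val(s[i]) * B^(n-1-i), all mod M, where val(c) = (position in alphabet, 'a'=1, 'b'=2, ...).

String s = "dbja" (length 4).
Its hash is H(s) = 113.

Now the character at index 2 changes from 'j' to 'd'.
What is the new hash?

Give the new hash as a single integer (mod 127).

val('j') = 10, val('d') = 4
Position k = 2, exponent = n-1-k = 1
B^1 mod M = 13^1 mod 127 = 13
Delta = (4 - 10) * 13 mod 127 = 49
New hash = (113 + 49) mod 127 = 35

Answer: 35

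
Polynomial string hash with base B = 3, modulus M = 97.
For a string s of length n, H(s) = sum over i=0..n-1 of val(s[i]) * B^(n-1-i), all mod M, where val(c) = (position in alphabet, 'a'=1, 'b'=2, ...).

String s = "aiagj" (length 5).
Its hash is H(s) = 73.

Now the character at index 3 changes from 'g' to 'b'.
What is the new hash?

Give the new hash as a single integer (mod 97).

Answer: 58

Derivation:
val('g') = 7, val('b') = 2
Position k = 3, exponent = n-1-k = 1
B^1 mod M = 3^1 mod 97 = 3
Delta = (2 - 7) * 3 mod 97 = 82
New hash = (73 + 82) mod 97 = 58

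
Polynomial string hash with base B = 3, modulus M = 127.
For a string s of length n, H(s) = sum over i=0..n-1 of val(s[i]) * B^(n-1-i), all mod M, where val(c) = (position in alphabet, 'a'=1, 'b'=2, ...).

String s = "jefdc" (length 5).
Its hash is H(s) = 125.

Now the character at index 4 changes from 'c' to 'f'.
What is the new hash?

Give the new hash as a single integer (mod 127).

Answer: 1

Derivation:
val('c') = 3, val('f') = 6
Position k = 4, exponent = n-1-k = 0
B^0 mod M = 3^0 mod 127 = 1
Delta = (6 - 3) * 1 mod 127 = 3
New hash = (125 + 3) mod 127 = 1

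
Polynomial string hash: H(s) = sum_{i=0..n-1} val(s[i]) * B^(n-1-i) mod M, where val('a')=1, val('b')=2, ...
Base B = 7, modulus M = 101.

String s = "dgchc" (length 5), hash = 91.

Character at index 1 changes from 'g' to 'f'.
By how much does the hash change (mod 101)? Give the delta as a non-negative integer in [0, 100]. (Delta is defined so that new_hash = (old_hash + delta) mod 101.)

Answer: 61

Derivation:
Delta formula: (val(new) - val(old)) * B^(n-1-k) mod M
  val('f') - val('g') = 6 - 7 = -1
  B^(n-1-k) = 7^3 mod 101 = 40
  Delta = -1 * 40 mod 101 = 61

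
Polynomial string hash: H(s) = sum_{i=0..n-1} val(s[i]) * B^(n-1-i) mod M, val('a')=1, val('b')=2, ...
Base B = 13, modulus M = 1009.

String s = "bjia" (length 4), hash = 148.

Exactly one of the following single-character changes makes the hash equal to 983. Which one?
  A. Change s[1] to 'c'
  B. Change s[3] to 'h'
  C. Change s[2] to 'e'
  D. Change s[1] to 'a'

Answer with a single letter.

Answer: A

Derivation:
Option A: s[1]='j'->'c', delta=(3-10)*13^2 mod 1009 = 835, hash=148+835 mod 1009 = 983 <-- target
Option B: s[3]='a'->'h', delta=(8-1)*13^0 mod 1009 = 7, hash=148+7 mod 1009 = 155
Option C: s[2]='i'->'e', delta=(5-9)*13^1 mod 1009 = 957, hash=148+957 mod 1009 = 96
Option D: s[1]='j'->'a', delta=(1-10)*13^2 mod 1009 = 497, hash=148+497 mod 1009 = 645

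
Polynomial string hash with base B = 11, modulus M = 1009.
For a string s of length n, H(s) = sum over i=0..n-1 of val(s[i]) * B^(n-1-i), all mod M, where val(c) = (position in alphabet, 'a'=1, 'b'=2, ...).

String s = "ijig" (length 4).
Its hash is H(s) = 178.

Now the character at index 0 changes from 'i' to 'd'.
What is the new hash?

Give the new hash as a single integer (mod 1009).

val('i') = 9, val('d') = 4
Position k = 0, exponent = n-1-k = 3
B^3 mod M = 11^3 mod 1009 = 322
Delta = (4 - 9) * 322 mod 1009 = 408
New hash = (178 + 408) mod 1009 = 586

Answer: 586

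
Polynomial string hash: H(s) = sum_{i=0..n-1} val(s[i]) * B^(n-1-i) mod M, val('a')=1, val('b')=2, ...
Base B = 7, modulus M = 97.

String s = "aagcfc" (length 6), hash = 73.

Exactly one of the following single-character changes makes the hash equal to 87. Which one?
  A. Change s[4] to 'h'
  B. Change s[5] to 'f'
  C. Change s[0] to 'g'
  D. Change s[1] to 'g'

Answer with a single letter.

Answer: A

Derivation:
Option A: s[4]='f'->'h', delta=(8-6)*7^1 mod 97 = 14, hash=73+14 mod 97 = 87 <-- target
Option B: s[5]='c'->'f', delta=(6-3)*7^0 mod 97 = 3, hash=73+3 mod 97 = 76
Option C: s[0]='a'->'g', delta=(7-1)*7^5 mod 97 = 59, hash=73+59 mod 97 = 35
Option D: s[1]='a'->'g', delta=(7-1)*7^4 mod 97 = 50, hash=73+50 mod 97 = 26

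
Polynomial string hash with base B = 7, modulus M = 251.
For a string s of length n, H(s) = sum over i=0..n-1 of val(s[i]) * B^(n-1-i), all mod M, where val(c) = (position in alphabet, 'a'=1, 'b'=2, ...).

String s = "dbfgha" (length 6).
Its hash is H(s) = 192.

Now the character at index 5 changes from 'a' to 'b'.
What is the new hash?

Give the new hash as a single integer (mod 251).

Answer: 193

Derivation:
val('a') = 1, val('b') = 2
Position k = 5, exponent = n-1-k = 0
B^0 mod M = 7^0 mod 251 = 1
Delta = (2 - 1) * 1 mod 251 = 1
New hash = (192 + 1) mod 251 = 193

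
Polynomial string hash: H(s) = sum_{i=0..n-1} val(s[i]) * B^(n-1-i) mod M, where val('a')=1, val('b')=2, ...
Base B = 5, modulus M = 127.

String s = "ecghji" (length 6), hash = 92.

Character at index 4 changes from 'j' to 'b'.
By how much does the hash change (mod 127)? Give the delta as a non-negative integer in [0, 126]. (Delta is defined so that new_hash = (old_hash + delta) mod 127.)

Answer: 87

Derivation:
Delta formula: (val(new) - val(old)) * B^(n-1-k) mod M
  val('b') - val('j') = 2 - 10 = -8
  B^(n-1-k) = 5^1 mod 127 = 5
  Delta = -8 * 5 mod 127 = 87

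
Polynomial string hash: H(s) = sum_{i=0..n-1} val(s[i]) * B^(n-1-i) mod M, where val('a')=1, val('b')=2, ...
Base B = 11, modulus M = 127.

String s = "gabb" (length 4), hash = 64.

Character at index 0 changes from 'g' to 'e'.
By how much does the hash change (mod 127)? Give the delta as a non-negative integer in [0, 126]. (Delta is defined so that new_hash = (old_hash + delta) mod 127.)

Delta formula: (val(new) - val(old)) * B^(n-1-k) mod M
  val('e') - val('g') = 5 - 7 = -2
  B^(n-1-k) = 11^3 mod 127 = 61
  Delta = -2 * 61 mod 127 = 5

Answer: 5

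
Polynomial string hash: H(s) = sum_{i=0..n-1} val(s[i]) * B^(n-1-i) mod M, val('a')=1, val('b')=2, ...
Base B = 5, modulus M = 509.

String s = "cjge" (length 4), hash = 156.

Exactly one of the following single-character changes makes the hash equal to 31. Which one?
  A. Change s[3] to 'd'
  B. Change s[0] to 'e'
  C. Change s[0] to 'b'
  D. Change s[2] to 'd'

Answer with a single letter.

Answer: C

Derivation:
Option A: s[3]='e'->'d', delta=(4-5)*5^0 mod 509 = 508, hash=156+508 mod 509 = 155
Option B: s[0]='c'->'e', delta=(5-3)*5^3 mod 509 = 250, hash=156+250 mod 509 = 406
Option C: s[0]='c'->'b', delta=(2-3)*5^3 mod 509 = 384, hash=156+384 mod 509 = 31 <-- target
Option D: s[2]='g'->'d', delta=(4-7)*5^1 mod 509 = 494, hash=156+494 mod 509 = 141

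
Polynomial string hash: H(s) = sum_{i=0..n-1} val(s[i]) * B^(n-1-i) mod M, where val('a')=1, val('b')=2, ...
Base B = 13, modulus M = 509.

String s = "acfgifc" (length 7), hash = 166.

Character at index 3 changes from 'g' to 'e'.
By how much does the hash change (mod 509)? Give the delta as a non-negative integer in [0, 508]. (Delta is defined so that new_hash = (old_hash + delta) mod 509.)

Answer: 187

Derivation:
Delta formula: (val(new) - val(old)) * B^(n-1-k) mod M
  val('e') - val('g') = 5 - 7 = -2
  B^(n-1-k) = 13^3 mod 509 = 161
  Delta = -2 * 161 mod 509 = 187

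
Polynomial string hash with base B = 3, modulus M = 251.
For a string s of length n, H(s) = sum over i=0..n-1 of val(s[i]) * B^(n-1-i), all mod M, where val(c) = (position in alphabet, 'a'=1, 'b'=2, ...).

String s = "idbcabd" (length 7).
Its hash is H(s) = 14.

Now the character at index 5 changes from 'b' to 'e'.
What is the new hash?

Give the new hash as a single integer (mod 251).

Answer: 23

Derivation:
val('b') = 2, val('e') = 5
Position k = 5, exponent = n-1-k = 1
B^1 mod M = 3^1 mod 251 = 3
Delta = (5 - 2) * 3 mod 251 = 9
New hash = (14 + 9) mod 251 = 23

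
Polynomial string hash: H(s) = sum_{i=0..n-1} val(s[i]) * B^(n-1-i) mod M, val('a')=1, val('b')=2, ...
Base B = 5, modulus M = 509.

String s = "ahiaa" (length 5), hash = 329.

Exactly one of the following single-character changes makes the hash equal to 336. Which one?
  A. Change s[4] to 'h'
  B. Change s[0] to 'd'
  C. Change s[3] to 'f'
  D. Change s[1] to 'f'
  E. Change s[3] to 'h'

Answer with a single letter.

Answer: A

Derivation:
Option A: s[4]='a'->'h', delta=(8-1)*5^0 mod 509 = 7, hash=329+7 mod 509 = 336 <-- target
Option B: s[0]='a'->'d', delta=(4-1)*5^4 mod 509 = 348, hash=329+348 mod 509 = 168
Option C: s[3]='a'->'f', delta=(6-1)*5^1 mod 509 = 25, hash=329+25 mod 509 = 354
Option D: s[1]='h'->'f', delta=(6-8)*5^3 mod 509 = 259, hash=329+259 mod 509 = 79
Option E: s[3]='a'->'h', delta=(8-1)*5^1 mod 509 = 35, hash=329+35 mod 509 = 364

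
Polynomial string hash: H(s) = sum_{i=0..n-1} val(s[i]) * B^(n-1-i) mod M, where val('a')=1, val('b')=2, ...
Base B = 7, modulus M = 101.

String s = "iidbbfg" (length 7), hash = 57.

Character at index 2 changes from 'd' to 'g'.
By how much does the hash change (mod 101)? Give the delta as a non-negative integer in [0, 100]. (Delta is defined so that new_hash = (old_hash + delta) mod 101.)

Delta formula: (val(new) - val(old)) * B^(n-1-k) mod M
  val('g') - val('d') = 7 - 4 = 3
  B^(n-1-k) = 7^4 mod 101 = 78
  Delta = 3 * 78 mod 101 = 32

Answer: 32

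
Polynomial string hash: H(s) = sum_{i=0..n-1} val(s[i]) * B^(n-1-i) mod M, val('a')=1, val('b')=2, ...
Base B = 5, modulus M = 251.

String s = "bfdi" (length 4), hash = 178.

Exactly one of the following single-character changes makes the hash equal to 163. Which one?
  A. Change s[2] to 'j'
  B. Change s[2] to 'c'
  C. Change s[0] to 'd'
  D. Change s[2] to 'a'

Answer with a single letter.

Option A: s[2]='d'->'j', delta=(10-4)*5^1 mod 251 = 30, hash=178+30 mod 251 = 208
Option B: s[2]='d'->'c', delta=(3-4)*5^1 mod 251 = 246, hash=178+246 mod 251 = 173
Option C: s[0]='b'->'d', delta=(4-2)*5^3 mod 251 = 250, hash=178+250 mod 251 = 177
Option D: s[2]='d'->'a', delta=(1-4)*5^1 mod 251 = 236, hash=178+236 mod 251 = 163 <-- target

Answer: D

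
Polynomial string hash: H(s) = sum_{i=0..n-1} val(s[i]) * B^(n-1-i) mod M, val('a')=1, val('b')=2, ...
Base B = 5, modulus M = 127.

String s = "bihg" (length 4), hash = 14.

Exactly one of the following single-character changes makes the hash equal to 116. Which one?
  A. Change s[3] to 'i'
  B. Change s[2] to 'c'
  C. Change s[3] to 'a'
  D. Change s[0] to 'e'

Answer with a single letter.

Answer: B

Derivation:
Option A: s[3]='g'->'i', delta=(9-7)*5^0 mod 127 = 2, hash=14+2 mod 127 = 16
Option B: s[2]='h'->'c', delta=(3-8)*5^1 mod 127 = 102, hash=14+102 mod 127 = 116 <-- target
Option C: s[3]='g'->'a', delta=(1-7)*5^0 mod 127 = 121, hash=14+121 mod 127 = 8
Option D: s[0]='b'->'e', delta=(5-2)*5^3 mod 127 = 121, hash=14+121 mod 127 = 8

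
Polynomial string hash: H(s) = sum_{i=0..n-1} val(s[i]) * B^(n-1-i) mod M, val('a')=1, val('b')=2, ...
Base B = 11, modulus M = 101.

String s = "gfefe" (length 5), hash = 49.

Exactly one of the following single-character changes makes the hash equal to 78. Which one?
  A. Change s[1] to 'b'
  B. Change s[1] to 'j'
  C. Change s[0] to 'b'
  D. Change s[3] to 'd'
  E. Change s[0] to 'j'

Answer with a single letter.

Answer: A

Derivation:
Option A: s[1]='f'->'b', delta=(2-6)*11^3 mod 101 = 29, hash=49+29 mod 101 = 78 <-- target
Option B: s[1]='f'->'j', delta=(10-6)*11^3 mod 101 = 72, hash=49+72 mod 101 = 20
Option C: s[0]='g'->'b', delta=(2-7)*11^4 mod 101 = 20, hash=49+20 mod 101 = 69
Option D: s[3]='f'->'d', delta=(4-6)*11^1 mod 101 = 79, hash=49+79 mod 101 = 27
Option E: s[0]='g'->'j', delta=(10-7)*11^4 mod 101 = 89, hash=49+89 mod 101 = 37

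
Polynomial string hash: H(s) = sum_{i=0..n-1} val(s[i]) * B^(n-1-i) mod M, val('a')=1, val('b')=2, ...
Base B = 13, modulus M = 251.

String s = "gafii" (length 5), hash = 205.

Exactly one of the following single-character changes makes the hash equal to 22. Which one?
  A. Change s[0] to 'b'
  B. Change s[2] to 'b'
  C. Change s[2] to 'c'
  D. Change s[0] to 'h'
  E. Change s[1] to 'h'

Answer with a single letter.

Answer: E

Derivation:
Option A: s[0]='g'->'b', delta=(2-7)*13^4 mod 251 = 14, hash=205+14 mod 251 = 219
Option B: s[2]='f'->'b', delta=(2-6)*13^2 mod 251 = 77, hash=205+77 mod 251 = 31
Option C: s[2]='f'->'c', delta=(3-6)*13^2 mod 251 = 246, hash=205+246 mod 251 = 200
Option D: s[0]='g'->'h', delta=(8-7)*13^4 mod 251 = 198, hash=205+198 mod 251 = 152
Option E: s[1]='a'->'h', delta=(8-1)*13^3 mod 251 = 68, hash=205+68 mod 251 = 22 <-- target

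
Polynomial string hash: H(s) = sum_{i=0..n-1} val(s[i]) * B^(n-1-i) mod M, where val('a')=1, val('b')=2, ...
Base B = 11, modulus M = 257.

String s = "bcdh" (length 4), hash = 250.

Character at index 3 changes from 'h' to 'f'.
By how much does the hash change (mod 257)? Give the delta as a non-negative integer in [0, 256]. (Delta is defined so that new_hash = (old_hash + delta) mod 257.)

Delta formula: (val(new) - val(old)) * B^(n-1-k) mod M
  val('f') - val('h') = 6 - 8 = -2
  B^(n-1-k) = 11^0 mod 257 = 1
  Delta = -2 * 1 mod 257 = 255

Answer: 255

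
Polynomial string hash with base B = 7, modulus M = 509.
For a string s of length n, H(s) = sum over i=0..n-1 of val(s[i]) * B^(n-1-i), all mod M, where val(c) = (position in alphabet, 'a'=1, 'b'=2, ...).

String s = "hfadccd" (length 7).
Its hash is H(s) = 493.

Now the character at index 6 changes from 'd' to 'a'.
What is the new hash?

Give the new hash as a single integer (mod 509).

val('d') = 4, val('a') = 1
Position k = 6, exponent = n-1-k = 0
B^0 mod M = 7^0 mod 509 = 1
Delta = (1 - 4) * 1 mod 509 = 506
New hash = (493 + 506) mod 509 = 490

Answer: 490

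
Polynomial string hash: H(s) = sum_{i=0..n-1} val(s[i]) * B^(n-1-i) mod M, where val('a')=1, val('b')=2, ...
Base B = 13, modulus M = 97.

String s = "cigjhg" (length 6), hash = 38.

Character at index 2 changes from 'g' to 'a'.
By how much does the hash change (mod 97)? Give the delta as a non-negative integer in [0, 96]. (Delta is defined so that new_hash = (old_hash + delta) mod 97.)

Answer: 10

Derivation:
Delta formula: (val(new) - val(old)) * B^(n-1-k) mod M
  val('a') - val('g') = 1 - 7 = -6
  B^(n-1-k) = 13^3 mod 97 = 63
  Delta = -6 * 63 mod 97 = 10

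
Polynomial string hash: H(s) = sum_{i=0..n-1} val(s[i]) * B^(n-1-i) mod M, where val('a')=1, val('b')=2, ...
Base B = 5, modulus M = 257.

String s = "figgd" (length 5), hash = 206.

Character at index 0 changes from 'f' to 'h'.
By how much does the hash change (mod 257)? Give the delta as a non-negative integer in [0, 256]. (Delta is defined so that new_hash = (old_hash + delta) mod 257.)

Delta formula: (val(new) - val(old)) * B^(n-1-k) mod M
  val('h') - val('f') = 8 - 6 = 2
  B^(n-1-k) = 5^4 mod 257 = 111
  Delta = 2 * 111 mod 257 = 222

Answer: 222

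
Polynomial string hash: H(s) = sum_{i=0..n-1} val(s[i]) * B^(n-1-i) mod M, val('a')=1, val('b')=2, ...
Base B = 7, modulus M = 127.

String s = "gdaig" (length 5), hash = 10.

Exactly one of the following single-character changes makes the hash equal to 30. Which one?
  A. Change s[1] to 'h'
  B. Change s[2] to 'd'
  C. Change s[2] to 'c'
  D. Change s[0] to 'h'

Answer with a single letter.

Answer: B

Derivation:
Option A: s[1]='d'->'h', delta=(8-4)*7^3 mod 127 = 102, hash=10+102 mod 127 = 112
Option B: s[2]='a'->'d', delta=(4-1)*7^2 mod 127 = 20, hash=10+20 mod 127 = 30 <-- target
Option C: s[2]='a'->'c', delta=(3-1)*7^2 mod 127 = 98, hash=10+98 mod 127 = 108
Option D: s[0]='g'->'h', delta=(8-7)*7^4 mod 127 = 115, hash=10+115 mod 127 = 125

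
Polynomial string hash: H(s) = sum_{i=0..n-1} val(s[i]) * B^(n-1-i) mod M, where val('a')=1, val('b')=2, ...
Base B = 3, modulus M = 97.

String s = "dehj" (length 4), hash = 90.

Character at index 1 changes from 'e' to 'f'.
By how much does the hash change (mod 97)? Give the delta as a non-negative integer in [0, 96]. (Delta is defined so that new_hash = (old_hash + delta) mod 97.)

Answer: 9

Derivation:
Delta formula: (val(new) - val(old)) * B^(n-1-k) mod M
  val('f') - val('e') = 6 - 5 = 1
  B^(n-1-k) = 3^2 mod 97 = 9
  Delta = 1 * 9 mod 97 = 9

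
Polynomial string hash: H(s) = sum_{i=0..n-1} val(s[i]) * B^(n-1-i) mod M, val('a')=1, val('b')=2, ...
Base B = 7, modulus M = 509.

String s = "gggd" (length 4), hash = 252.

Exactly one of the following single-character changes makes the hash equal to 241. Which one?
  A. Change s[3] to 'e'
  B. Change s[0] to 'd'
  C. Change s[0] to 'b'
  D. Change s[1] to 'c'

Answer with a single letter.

Answer: B

Derivation:
Option A: s[3]='d'->'e', delta=(5-4)*7^0 mod 509 = 1, hash=252+1 mod 509 = 253
Option B: s[0]='g'->'d', delta=(4-7)*7^3 mod 509 = 498, hash=252+498 mod 509 = 241 <-- target
Option C: s[0]='g'->'b', delta=(2-7)*7^3 mod 509 = 321, hash=252+321 mod 509 = 64
Option D: s[1]='g'->'c', delta=(3-7)*7^2 mod 509 = 313, hash=252+313 mod 509 = 56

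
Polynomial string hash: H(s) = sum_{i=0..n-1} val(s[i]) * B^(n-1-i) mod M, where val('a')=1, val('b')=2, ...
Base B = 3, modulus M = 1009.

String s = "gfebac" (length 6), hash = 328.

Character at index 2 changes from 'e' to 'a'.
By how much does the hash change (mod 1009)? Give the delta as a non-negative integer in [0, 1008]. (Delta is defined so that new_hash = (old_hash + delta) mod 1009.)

Answer: 901

Derivation:
Delta formula: (val(new) - val(old)) * B^(n-1-k) mod M
  val('a') - val('e') = 1 - 5 = -4
  B^(n-1-k) = 3^3 mod 1009 = 27
  Delta = -4 * 27 mod 1009 = 901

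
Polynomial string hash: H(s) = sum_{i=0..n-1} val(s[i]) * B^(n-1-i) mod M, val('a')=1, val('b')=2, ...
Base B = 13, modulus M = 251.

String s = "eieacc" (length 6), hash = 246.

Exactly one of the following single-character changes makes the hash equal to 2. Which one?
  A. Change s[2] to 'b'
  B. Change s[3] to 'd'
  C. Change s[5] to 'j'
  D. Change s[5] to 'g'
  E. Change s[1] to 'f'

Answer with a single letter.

Answer: C

Derivation:
Option A: s[2]='e'->'b', delta=(2-5)*13^3 mod 251 = 186, hash=246+186 mod 251 = 181
Option B: s[3]='a'->'d', delta=(4-1)*13^2 mod 251 = 5, hash=246+5 mod 251 = 0
Option C: s[5]='c'->'j', delta=(10-3)*13^0 mod 251 = 7, hash=246+7 mod 251 = 2 <-- target
Option D: s[5]='c'->'g', delta=(7-3)*13^0 mod 251 = 4, hash=246+4 mod 251 = 250
Option E: s[1]='i'->'f', delta=(6-9)*13^4 mod 251 = 159, hash=246+159 mod 251 = 154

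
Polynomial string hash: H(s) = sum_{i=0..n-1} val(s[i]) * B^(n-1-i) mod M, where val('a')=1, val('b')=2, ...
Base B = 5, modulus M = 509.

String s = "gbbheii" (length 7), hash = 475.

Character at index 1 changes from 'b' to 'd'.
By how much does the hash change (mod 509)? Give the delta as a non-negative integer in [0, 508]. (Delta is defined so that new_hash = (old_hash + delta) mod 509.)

Answer: 142

Derivation:
Delta formula: (val(new) - val(old)) * B^(n-1-k) mod M
  val('d') - val('b') = 4 - 2 = 2
  B^(n-1-k) = 5^5 mod 509 = 71
  Delta = 2 * 71 mod 509 = 142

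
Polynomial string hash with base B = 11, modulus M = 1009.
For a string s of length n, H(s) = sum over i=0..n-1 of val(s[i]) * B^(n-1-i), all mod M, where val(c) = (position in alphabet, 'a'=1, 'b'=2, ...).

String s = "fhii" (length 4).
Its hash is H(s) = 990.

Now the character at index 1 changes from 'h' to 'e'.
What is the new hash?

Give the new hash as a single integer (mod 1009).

Answer: 627

Derivation:
val('h') = 8, val('e') = 5
Position k = 1, exponent = n-1-k = 2
B^2 mod M = 11^2 mod 1009 = 121
Delta = (5 - 8) * 121 mod 1009 = 646
New hash = (990 + 646) mod 1009 = 627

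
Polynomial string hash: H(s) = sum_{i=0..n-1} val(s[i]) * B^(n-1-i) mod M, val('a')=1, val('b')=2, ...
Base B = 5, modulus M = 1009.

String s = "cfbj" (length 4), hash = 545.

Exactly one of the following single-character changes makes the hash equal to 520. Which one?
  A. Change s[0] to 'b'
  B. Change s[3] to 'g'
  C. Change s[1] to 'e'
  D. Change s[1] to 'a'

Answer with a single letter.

Option A: s[0]='c'->'b', delta=(2-3)*5^3 mod 1009 = 884, hash=545+884 mod 1009 = 420
Option B: s[3]='j'->'g', delta=(7-10)*5^0 mod 1009 = 1006, hash=545+1006 mod 1009 = 542
Option C: s[1]='f'->'e', delta=(5-6)*5^2 mod 1009 = 984, hash=545+984 mod 1009 = 520 <-- target
Option D: s[1]='f'->'a', delta=(1-6)*5^2 mod 1009 = 884, hash=545+884 mod 1009 = 420

Answer: C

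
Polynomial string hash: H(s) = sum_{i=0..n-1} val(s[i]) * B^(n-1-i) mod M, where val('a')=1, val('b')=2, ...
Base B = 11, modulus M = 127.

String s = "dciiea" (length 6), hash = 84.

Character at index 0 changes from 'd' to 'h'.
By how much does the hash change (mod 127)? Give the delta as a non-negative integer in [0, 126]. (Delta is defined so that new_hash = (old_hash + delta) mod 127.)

Delta formula: (val(new) - val(old)) * B^(n-1-k) mod M
  val('h') - val('d') = 8 - 4 = 4
  B^(n-1-k) = 11^5 mod 127 = 15
  Delta = 4 * 15 mod 127 = 60

Answer: 60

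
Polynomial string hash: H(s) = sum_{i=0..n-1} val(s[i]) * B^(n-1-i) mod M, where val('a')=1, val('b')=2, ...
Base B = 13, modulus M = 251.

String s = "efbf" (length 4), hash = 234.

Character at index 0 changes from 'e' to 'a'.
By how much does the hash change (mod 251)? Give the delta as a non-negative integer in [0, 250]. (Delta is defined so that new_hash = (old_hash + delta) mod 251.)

Delta formula: (val(new) - val(old)) * B^(n-1-k) mod M
  val('a') - val('e') = 1 - 5 = -4
  B^(n-1-k) = 13^3 mod 251 = 189
  Delta = -4 * 189 mod 251 = 248

Answer: 248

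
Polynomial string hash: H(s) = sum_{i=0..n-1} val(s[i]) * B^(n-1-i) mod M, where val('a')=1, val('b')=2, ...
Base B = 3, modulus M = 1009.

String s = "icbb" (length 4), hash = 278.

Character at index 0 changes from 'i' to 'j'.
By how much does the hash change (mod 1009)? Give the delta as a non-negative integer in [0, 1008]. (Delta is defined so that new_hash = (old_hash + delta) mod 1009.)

Answer: 27

Derivation:
Delta formula: (val(new) - val(old)) * B^(n-1-k) mod M
  val('j') - val('i') = 10 - 9 = 1
  B^(n-1-k) = 3^3 mod 1009 = 27
  Delta = 1 * 27 mod 1009 = 27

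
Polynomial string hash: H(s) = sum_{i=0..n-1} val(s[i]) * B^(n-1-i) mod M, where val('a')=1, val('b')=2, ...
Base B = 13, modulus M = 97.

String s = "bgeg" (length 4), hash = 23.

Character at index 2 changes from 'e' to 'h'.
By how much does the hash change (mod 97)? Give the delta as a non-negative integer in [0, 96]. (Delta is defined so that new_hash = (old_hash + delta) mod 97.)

Answer: 39

Derivation:
Delta formula: (val(new) - val(old)) * B^(n-1-k) mod M
  val('h') - val('e') = 8 - 5 = 3
  B^(n-1-k) = 13^1 mod 97 = 13
  Delta = 3 * 13 mod 97 = 39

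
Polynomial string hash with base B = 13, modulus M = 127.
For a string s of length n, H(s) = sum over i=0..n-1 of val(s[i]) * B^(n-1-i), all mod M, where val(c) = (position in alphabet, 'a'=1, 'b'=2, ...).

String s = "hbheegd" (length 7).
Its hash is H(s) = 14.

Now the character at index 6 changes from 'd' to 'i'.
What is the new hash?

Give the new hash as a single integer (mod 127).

Answer: 19

Derivation:
val('d') = 4, val('i') = 9
Position k = 6, exponent = n-1-k = 0
B^0 mod M = 13^0 mod 127 = 1
Delta = (9 - 4) * 1 mod 127 = 5
New hash = (14 + 5) mod 127 = 19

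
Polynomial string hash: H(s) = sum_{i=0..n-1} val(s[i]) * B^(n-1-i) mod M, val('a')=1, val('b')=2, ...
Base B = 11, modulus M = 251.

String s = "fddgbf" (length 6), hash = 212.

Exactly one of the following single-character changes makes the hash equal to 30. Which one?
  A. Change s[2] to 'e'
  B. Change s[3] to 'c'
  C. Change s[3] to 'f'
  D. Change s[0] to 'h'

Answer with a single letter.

Option A: s[2]='d'->'e', delta=(5-4)*11^3 mod 251 = 76, hash=212+76 mod 251 = 37
Option B: s[3]='g'->'c', delta=(3-7)*11^2 mod 251 = 18, hash=212+18 mod 251 = 230
Option C: s[3]='g'->'f', delta=(6-7)*11^2 mod 251 = 130, hash=212+130 mod 251 = 91
Option D: s[0]='f'->'h', delta=(8-6)*11^5 mod 251 = 69, hash=212+69 mod 251 = 30 <-- target

Answer: D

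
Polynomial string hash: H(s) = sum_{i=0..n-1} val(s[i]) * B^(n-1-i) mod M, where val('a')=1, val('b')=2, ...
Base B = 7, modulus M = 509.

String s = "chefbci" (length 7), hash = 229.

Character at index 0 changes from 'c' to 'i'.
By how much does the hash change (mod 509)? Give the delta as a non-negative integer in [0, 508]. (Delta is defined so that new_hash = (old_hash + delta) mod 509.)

Answer: 420

Derivation:
Delta formula: (val(new) - val(old)) * B^(n-1-k) mod M
  val('i') - val('c') = 9 - 3 = 6
  B^(n-1-k) = 7^6 mod 509 = 70
  Delta = 6 * 70 mod 509 = 420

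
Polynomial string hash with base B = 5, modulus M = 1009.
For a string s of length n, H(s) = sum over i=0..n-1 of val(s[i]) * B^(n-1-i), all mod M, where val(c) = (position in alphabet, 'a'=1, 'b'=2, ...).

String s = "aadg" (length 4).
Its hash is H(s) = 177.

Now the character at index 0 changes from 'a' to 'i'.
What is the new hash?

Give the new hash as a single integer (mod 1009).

val('a') = 1, val('i') = 9
Position k = 0, exponent = n-1-k = 3
B^3 mod M = 5^3 mod 1009 = 125
Delta = (9 - 1) * 125 mod 1009 = 1000
New hash = (177 + 1000) mod 1009 = 168

Answer: 168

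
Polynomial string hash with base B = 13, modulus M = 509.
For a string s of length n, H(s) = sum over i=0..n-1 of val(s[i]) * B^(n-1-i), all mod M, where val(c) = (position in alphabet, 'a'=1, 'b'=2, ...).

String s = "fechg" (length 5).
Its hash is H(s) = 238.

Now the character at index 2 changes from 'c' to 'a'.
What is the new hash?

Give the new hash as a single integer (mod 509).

val('c') = 3, val('a') = 1
Position k = 2, exponent = n-1-k = 2
B^2 mod M = 13^2 mod 509 = 169
Delta = (1 - 3) * 169 mod 509 = 171
New hash = (238 + 171) mod 509 = 409

Answer: 409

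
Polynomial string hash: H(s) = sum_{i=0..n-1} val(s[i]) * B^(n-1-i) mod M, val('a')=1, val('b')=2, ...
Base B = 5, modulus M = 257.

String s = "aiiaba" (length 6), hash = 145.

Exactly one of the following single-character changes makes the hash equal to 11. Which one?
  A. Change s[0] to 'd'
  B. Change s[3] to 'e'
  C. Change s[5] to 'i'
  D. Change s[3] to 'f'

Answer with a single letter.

Answer: A

Derivation:
Option A: s[0]='a'->'d', delta=(4-1)*5^5 mod 257 = 123, hash=145+123 mod 257 = 11 <-- target
Option B: s[3]='a'->'e', delta=(5-1)*5^2 mod 257 = 100, hash=145+100 mod 257 = 245
Option C: s[5]='a'->'i', delta=(9-1)*5^0 mod 257 = 8, hash=145+8 mod 257 = 153
Option D: s[3]='a'->'f', delta=(6-1)*5^2 mod 257 = 125, hash=145+125 mod 257 = 13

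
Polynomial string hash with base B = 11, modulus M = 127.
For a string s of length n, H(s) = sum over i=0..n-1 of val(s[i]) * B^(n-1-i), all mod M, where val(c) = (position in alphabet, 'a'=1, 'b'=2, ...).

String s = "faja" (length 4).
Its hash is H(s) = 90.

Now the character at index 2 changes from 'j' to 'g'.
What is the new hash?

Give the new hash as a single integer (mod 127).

val('j') = 10, val('g') = 7
Position k = 2, exponent = n-1-k = 1
B^1 mod M = 11^1 mod 127 = 11
Delta = (7 - 10) * 11 mod 127 = 94
New hash = (90 + 94) mod 127 = 57

Answer: 57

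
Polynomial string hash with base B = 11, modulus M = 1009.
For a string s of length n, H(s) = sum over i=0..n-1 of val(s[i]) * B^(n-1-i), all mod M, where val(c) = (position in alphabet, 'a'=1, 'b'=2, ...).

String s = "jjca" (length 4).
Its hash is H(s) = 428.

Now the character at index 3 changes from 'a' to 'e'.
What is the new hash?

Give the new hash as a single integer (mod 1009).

Answer: 432

Derivation:
val('a') = 1, val('e') = 5
Position k = 3, exponent = n-1-k = 0
B^0 mod M = 11^0 mod 1009 = 1
Delta = (5 - 1) * 1 mod 1009 = 4
New hash = (428 + 4) mod 1009 = 432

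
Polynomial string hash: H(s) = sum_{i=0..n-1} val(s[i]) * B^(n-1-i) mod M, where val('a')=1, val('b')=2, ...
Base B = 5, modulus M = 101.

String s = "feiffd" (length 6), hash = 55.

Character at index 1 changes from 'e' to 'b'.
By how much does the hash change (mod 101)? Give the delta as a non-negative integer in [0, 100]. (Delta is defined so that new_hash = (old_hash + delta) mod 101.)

Answer: 44

Derivation:
Delta formula: (val(new) - val(old)) * B^(n-1-k) mod M
  val('b') - val('e') = 2 - 5 = -3
  B^(n-1-k) = 5^4 mod 101 = 19
  Delta = -3 * 19 mod 101 = 44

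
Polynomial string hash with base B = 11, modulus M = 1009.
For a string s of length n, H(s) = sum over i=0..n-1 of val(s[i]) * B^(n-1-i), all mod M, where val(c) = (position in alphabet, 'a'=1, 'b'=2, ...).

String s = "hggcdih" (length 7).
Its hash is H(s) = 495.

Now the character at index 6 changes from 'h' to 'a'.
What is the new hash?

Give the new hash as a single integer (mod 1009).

Answer: 488

Derivation:
val('h') = 8, val('a') = 1
Position k = 6, exponent = n-1-k = 0
B^0 mod M = 11^0 mod 1009 = 1
Delta = (1 - 8) * 1 mod 1009 = 1002
New hash = (495 + 1002) mod 1009 = 488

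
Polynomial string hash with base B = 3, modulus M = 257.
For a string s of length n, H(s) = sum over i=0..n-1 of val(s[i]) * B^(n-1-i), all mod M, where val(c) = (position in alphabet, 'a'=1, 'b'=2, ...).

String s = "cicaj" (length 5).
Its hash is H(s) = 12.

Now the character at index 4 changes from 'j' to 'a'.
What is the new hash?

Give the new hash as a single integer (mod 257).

Answer: 3

Derivation:
val('j') = 10, val('a') = 1
Position k = 4, exponent = n-1-k = 0
B^0 mod M = 3^0 mod 257 = 1
Delta = (1 - 10) * 1 mod 257 = 248
New hash = (12 + 248) mod 257 = 3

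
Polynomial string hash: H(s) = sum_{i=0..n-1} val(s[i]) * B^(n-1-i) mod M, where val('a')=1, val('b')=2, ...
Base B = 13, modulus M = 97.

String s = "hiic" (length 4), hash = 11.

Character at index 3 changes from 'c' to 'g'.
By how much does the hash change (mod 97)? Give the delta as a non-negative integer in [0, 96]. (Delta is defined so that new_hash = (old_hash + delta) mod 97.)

Answer: 4

Derivation:
Delta formula: (val(new) - val(old)) * B^(n-1-k) mod M
  val('g') - val('c') = 7 - 3 = 4
  B^(n-1-k) = 13^0 mod 97 = 1
  Delta = 4 * 1 mod 97 = 4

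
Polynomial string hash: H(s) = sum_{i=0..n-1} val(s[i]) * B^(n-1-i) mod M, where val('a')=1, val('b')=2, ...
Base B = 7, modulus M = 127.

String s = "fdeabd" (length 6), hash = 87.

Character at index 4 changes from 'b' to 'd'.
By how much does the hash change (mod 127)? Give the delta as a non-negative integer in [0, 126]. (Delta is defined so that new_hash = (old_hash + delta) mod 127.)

Answer: 14

Derivation:
Delta formula: (val(new) - val(old)) * B^(n-1-k) mod M
  val('d') - val('b') = 4 - 2 = 2
  B^(n-1-k) = 7^1 mod 127 = 7
  Delta = 2 * 7 mod 127 = 14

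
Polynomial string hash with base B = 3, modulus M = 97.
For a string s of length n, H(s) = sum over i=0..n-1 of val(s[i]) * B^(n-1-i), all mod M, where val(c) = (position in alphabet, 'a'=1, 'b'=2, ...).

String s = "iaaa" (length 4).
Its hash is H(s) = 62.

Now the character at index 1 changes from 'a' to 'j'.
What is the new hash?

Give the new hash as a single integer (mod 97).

Answer: 46

Derivation:
val('a') = 1, val('j') = 10
Position k = 1, exponent = n-1-k = 2
B^2 mod M = 3^2 mod 97 = 9
Delta = (10 - 1) * 9 mod 97 = 81
New hash = (62 + 81) mod 97 = 46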